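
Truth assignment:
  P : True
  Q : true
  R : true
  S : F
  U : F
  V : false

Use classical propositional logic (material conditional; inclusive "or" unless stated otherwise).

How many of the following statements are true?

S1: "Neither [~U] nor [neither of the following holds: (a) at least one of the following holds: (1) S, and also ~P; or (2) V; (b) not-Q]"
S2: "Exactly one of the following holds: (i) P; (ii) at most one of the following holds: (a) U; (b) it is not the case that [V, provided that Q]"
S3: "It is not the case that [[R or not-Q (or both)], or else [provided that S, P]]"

0

S1: Formalization: ¬U ↓ (((S ∧ ¬P) ∨ V) ↓ ¬Q)

¬U = ¬F = T
¬P = ¬T = F
S ∧ ¬P = F ∧ F = F
(S ∧ ¬P) ∨ V = F ∨ F = F
¬Q = ¬T = F
((S ∧ ¬P) ∨ V) ↓ ¬Q = F ↓ F = T
¬U ↓ (((S ∧ ¬P) ∨ V) ↓ ¬Q) = T ↓ T = F
So S1 is false.

S2: This is P ⊕ (U ↑ ¬(Q → V)).

Q → V = T → F = F
¬(Q → V) = ¬F = T
U ↑ ¬(Q → V) = F ↑ T = T
P ⊕ (U ↑ ¬(Q → V)) = T ⊕ T = F
Thus S2 is false.

S3: In symbols: ¬((R ∨ ¬Q) ∨ (S → P))

¬Q = ¬T = F
R ∨ ¬Q = T ∨ F = T
S → P = F → T = T
(R ∨ ¬Q) ∨ (S → P) = T ∨ T = T
¬((R ∨ ¬Q) ∨ (S → P)) = ¬T = F
Hence S3 is false.

True statements: 0 (none).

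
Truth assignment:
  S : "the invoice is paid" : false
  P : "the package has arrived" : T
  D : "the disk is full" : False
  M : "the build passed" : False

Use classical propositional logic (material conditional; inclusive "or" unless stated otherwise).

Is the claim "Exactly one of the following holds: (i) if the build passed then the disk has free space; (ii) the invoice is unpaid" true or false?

Values: M=F, D=F, S=F.
Parsed as (M → ¬D) ⊕ ¬S

¬D = ¬F = T
M → ¬D = F → T = T
¬S = ¬F = T
(M → ¬D) ⊕ ¬S = T ⊕ T = F

False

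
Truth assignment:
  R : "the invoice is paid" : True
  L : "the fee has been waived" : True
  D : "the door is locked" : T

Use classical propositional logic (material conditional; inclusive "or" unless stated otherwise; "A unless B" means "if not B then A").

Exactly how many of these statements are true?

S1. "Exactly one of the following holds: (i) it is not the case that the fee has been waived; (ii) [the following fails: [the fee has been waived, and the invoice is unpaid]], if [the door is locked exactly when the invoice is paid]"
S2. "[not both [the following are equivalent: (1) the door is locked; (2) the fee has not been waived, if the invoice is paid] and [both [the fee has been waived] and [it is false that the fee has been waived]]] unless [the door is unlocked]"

S1: In symbols: ¬L ⊕ ((D ↔ R) → ¬(L ∧ ¬R))

¬L = ¬T = F
D ↔ R = T ↔ T = T
¬R = ¬T = F
L ∧ ¬R = T ∧ F = F
¬(L ∧ ¬R) = ¬F = T
(D ↔ R) → ¬(L ∧ ¬R) = T → T = T
¬L ⊕ ((D ↔ R) → ¬(L ∧ ¬R)) = F ⊕ T = T
Hence S1 is true.

S2: This is ((D ↔ (R → ¬L)) ↑ (L ∧ ¬L)) ∨ ¬D.

¬L = ¬T = F
R → ¬L = T → F = F
D ↔ (R → ¬L) = T ↔ F = F
¬L = ¬T = F
L ∧ ¬L = T ∧ F = F
(D ↔ (R → ¬L)) ↑ (L ∧ ¬L) = F ↑ F = T
¬D = ¬T = F
((D ↔ (R → ¬L)) ↑ (L ∧ ¬L)) ∨ ¬D = T ∨ F = T
Hence S2 is true.

2 of the 2 statements are true (S1, S2).

2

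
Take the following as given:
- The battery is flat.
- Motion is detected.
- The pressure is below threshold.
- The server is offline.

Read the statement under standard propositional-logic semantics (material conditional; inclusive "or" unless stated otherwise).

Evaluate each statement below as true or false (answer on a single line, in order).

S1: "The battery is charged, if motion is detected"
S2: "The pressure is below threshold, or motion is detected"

Let N = "motion is detected" (T), G = "the battery is charged" (F), K = "the pressure is above threshold" (F).

S1: This is N → G.

N → G = T → F = F
Thus S1 is false.

S2: This is ¬K ∨ N.

¬K = ¬F = T
¬K ∨ N = T ∨ T = T
So S2 is true.

S1 False, S2 True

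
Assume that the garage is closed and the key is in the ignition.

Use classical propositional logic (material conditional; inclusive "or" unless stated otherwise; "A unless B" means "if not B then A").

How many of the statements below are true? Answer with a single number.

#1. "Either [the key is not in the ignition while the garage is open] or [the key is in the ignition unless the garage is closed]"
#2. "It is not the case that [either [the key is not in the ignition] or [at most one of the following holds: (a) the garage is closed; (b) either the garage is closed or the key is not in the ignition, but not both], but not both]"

Let Q = "the key is in the ignition" (True), P = "the garage is closed" (True).

#1: Formalization: (not Q and not P) or (Q or P)

not Q = not True = False
not P = not True = False
not Q and not P = False and False = False
Q or P = True or True = True
(not Q and not P) or (Q or P) = False or True = True
Thus #1 is true.

#2: Formalization: not (not Q xor (P nand (P xor not Q)))

not Q = not True = False
not Q = not True = False
P xor not Q = True xor False = True
P nand (P xor not Q) = True nand True = False
not Q xor (P nand (P xor not Q)) = False xor False = False
not (not Q xor (P nand (P xor not Q))) = not False = True
So #2 is true.

True statements: 2 (#1, #2).

2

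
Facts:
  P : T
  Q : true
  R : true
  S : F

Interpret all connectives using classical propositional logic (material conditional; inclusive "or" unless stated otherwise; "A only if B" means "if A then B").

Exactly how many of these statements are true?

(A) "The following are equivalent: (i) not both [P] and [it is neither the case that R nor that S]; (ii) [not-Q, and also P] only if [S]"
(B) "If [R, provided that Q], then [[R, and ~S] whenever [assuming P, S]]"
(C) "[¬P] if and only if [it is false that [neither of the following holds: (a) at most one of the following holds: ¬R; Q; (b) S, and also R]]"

(A): In symbols: (P nand (R nor S)) <-> ((~Q & P) -> S)

R nor S = T nor F = F
P nand (R nor S) = T nand F = T
~Q = ~T = F
~Q & P = F & T = F
(~Q & P) -> S = F -> F = T
(P nand (R nor S)) <-> ((~Q & P) -> S) = T <-> T = T
So (A) is true.

(B): This is (Q -> R) -> ((P -> S) -> (R & ~S)).

Q -> R = T -> T = T
P -> S = T -> F = F
~S = ~F = T
R & ~S = T & T = T
(P -> S) -> (R & ~S) = F -> T = T
(Q -> R) -> ((P -> S) -> (R & ~S)) = T -> T = T
So (B) is true.

(C): This is ~P <-> ~((~R nand Q) nor (S & R)).

~P = ~T = F
~R = ~T = F
~R nand Q = F nand T = T
S & R = F & T = F
(~R nand Q) nor (S & R) = T nor F = F
~((~R nand Q) nor (S & R)) = ~F = T
~P <-> ~((~R nand Q) nor (S & R)) = F <-> T = F
Thus (C) is false.

True statements: 2 ((A), (B)).

2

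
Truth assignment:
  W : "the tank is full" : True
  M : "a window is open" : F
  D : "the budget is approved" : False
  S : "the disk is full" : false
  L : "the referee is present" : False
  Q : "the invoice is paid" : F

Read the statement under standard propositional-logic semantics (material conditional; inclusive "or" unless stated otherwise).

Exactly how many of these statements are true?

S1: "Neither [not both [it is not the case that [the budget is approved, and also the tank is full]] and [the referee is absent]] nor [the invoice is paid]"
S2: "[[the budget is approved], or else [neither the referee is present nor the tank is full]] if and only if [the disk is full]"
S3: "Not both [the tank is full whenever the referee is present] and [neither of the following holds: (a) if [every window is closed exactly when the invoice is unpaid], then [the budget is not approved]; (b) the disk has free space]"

S1: Parsed as (¬(D ∧ W) ↑ ¬L) ↓ Q

D ∧ W = F ∧ T = F
¬(D ∧ W) = ¬F = T
¬L = ¬F = T
¬(D ∧ W) ↑ ¬L = T ↑ T = F
(¬(D ∧ W) ↑ ¬L) ↓ Q = F ↓ F = T
Thus S1 is true.

S2: In symbols: (D ∨ (L ↓ W)) ↔ S

L ↓ W = F ↓ T = F
D ∨ (L ↓ W) = F ∨ F = F
(D ∨ (L ↓ W)) ↔ S = F ↔ F = T
Thus S2 is true.

S3: Parsed as (L → W) ↑ (((¬M ↔ ¬Q) → ¬D) ↓ ¬S)

L → W = F → T = T
¬M = ¬F = T
¬Q = ¬F = T
¬M ↔ ¬Q = T ↔ T = T
¬D = ¬F = T
(¬M ↔ ¬Q) → ¬D = T → T = T
¬S = ¬F = T
((¬M ↔ ¬Q) → ¬D) ↓ ¬S = T ↓ T = F
(L → W) ↑ (((¬M ↔ ¬Q) → ¬D) ↓ ¬S) = T ↑ F = T
Thus S3 is true.

True statements: 3.

3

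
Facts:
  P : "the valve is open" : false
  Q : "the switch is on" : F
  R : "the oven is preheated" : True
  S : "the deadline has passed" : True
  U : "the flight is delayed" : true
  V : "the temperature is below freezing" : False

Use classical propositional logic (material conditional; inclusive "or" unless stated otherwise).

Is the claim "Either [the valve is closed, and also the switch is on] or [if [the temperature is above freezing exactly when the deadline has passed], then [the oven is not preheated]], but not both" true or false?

The statement is false.

This is (not P and Q) xor ((not V iff S) -> not R).

not P = not False = True
not P and Q = True and False = False
not V = not False = True
not V iff S = True iff True = True
not R = not True = False
(not V iff S) -> not R = True -> False = False
(not P and Q) xor ((not V iff S) -> not R) = False xor False = False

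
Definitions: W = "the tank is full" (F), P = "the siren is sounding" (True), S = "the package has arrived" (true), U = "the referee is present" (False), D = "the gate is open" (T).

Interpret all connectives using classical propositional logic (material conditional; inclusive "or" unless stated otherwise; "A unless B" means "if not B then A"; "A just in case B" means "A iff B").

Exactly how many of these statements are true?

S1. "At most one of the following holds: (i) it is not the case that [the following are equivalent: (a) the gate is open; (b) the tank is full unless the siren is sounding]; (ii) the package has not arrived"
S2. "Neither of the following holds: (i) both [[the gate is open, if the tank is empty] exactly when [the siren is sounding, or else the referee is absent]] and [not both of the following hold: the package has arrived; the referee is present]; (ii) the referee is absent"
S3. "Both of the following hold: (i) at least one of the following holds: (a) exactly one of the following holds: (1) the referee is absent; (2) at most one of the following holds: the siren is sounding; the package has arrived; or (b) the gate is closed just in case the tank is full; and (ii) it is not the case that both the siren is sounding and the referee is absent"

1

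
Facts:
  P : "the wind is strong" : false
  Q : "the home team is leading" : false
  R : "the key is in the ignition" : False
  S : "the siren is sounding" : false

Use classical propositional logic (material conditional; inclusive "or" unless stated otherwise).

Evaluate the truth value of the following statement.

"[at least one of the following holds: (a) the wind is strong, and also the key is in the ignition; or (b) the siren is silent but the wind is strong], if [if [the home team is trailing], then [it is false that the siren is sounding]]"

False

Values: Q=False, S=False, P=False, R=False.
In symbols: (not Q -> not S) -> ((P and R) or (not S and P))

not Q = not False = True
not S = not False = True
not Q -> not S = True -> True = True
P and R = False and False = False
not S = not False = True
not S and P = True and False = False
(P and R) or (not S and P) = False or False = False
(not Q -> not S) -> ((P and R) or (not S and P)) = True -> False = False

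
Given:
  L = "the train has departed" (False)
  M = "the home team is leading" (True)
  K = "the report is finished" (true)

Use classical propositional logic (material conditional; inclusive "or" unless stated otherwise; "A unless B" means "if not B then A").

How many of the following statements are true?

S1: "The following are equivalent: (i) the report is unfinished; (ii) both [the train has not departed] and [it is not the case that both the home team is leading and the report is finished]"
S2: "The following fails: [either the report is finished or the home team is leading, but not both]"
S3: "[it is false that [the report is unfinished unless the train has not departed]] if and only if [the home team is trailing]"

S1: Formalization: not K iff (not L and (M nand K))

not K = not True = False
not L = not False = True
M nand K = True nand True = False
not L and (M nand K) = True and False = False
not K iff (not L and (M nand K)) = False iff False = True
So S1 is true.

S2: In symbols: not (K xor M)

K xor M = True xor True = False
not (K xor M) = not False = True
Hence S2 is true.

S3: This is not (not K or not L) iff not M.

not K = not True = False
not L = not False = True
not K or not L = False or True = True
not (not K or not L) = not True = False
not M = not True = False
not (not K or not L) iff not M = False iff False = True
Hence S3 is true.

Count: 3.

3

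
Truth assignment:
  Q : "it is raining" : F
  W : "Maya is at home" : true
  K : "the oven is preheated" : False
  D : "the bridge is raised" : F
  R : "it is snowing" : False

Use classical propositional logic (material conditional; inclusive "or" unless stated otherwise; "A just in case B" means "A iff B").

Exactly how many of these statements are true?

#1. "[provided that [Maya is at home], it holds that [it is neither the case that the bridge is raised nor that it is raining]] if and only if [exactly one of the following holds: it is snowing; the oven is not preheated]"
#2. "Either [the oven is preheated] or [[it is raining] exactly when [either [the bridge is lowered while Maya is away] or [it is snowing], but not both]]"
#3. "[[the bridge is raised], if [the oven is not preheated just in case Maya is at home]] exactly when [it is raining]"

3

#1: This is (W -> (D nor Q)) iff (R xor not K).

D nor Q = False nor False = True
W -> (D nor Q) = True -> True = True
not K = not False = True
R xor not K = False xor True = True
(W -> (D nor Q)) iff (R xor not K) = True iff True = True
So #1 is true.

#2: In symbols: K or (Q iff ((not D and not W) xor R))

not D = not False = True
not W = not True = False
not D and not W = True and False = False
(not D and not W) xor R = False xor False = False
Q iff ((not D and not W) xor R) = False iff False = True
K or (Q iff ((not D and not W) xor R)) = False or True = True
So #2 is true.

#3: This is ((not K iff W) -> D) iff Q.

not K = not False = True
not K iff W = True iff True = True
(not K iff W) -> D = True -> False = False
((not K iff W) -> D) iff Q = False iff False = True
Thus #3 is true.

True statements: 3 (#1, #2, #3).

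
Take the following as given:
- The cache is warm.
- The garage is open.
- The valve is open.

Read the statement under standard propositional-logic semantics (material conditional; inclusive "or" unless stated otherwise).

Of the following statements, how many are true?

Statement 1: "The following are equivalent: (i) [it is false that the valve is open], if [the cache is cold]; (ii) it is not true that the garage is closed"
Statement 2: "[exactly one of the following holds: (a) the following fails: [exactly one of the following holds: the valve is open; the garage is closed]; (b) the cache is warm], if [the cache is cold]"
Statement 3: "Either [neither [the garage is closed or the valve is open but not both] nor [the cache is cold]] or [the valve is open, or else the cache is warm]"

3

Let P = "the cache is warm" (T), R = "the valve is open" (T), Q = "the garage is closed" (F).

Statement 1: In symbols: (~P -> ~R) <-> ~Q

~P = ~T = F
~R = ~T = F
~P -> ~R = F -> F = T
~Q = ~F = T
(~P -> ~R) <-> ~Q = T <-> T = T
Hence Statement 1 is true.

Statement 2: Formalization: ~P -> (~(R xor Q) xor P)

~P = ~T = F
R xor Q = T xor F = T
~(R xor Q) = ~T = F
~(R xor Q) xor P = F xor T = T
~P -> (~(R xor Q) xor P) = F -> T = T
Thus Statement 2 is true.

Statement 3: Parsed as ((Q xor R) nor ~P) | (R | P)

Q xor R = F xor T = T
~P = ~T = F
(Q xor R) nor ~P = T nor F = F
R | P = T | T = T
((Q xor R) nor ~P) | (R | P) = F | T = T
So Statement 3 is true.

True statements: 3.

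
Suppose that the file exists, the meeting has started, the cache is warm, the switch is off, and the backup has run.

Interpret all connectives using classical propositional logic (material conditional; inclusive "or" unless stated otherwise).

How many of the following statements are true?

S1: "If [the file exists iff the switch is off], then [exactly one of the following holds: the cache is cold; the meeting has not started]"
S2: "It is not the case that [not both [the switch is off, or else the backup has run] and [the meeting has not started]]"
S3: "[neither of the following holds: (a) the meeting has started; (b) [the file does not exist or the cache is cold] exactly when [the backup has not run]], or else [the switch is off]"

Let P = "the file exists" (T), S = "the switch is on" (F), R = "the cache is warm" (T), Q = "the meeting has started" (T), U = "the backup has run" (T).

S1: Formalization: (P ↔ ¬S) → (¬R ⊕ ¬Q)

¬S = ¬F = T
P ↔ ¬S = T ↔ T = T
¬R = ¬T = F
¬Q = ¬T = F
¬R ⊕ ¬Q = F ⊕ F = F
(P ↔ ¬S) → (¬R ⊕ ¬Q) = T → F = F
So S1 is false.

S2: In symbols: ¬((¬S ∨ U) ↑ ¬Q)

¬S = ¬F = T
¬S ∨ U = T ∨ T = T
¬Q = ¬T = F
(¬S ∨ U) ↑ ¬Q = T ↑ F = T
¬((¬S ∨ U) ↑ ¬Q) = ¬T = F
So S2 is false.

S3: Parsed as (Q ↓ ((¬P ∨ ¬R) ↔ ¬U)) ∨ ¬S

¬P = ¬T = F
¬R = ¬T = F
¬P ∨ ¬R = F ∨ F = F
¬U = ¬T = F
(¬P ∨ ¬R) ↔ ¬U = F ↔ F = T
Q ↓ ((¬P ∨ ¬R) ↔ ¬U) = T ↓ T = F
¬S = ¬F = T
(Q ↓ ((¬P ∨ ¬R) ↔ ¬U)) ∨ ¬S = F ∨ T = T
Thus S3 is true.

True statements: 1 (S3).

1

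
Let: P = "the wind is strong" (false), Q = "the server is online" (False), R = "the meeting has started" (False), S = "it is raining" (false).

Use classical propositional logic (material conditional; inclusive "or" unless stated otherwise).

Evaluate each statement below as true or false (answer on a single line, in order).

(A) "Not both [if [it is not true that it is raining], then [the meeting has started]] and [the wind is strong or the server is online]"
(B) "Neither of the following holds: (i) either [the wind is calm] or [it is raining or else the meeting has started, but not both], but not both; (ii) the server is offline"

(A) T / (B) F

(A): In symbols: (~S -> R) nand (P | Q)

~S = ~F = T
~S -> R = T -> F = F
P | Q = F | F = F
(~S -> R) nand (P | Q) = F nand F = T
So (A) is true.

(B): Formalization: (~P xor (S xor R)) nor ~Q

~P = ~F = T
S xor R = F xor F = F
~P xor (S xor R) = T xor F = T
~Q = ~F = T
(~P xor (S xor R)) nor ~Q = T nor T = F
So (B) is false.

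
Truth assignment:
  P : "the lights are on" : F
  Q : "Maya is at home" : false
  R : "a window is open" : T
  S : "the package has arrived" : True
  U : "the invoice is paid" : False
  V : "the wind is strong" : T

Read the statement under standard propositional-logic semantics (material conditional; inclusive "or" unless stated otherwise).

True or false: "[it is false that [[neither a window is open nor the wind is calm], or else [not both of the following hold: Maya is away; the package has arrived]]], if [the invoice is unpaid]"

This is not U -> not ((R nor not V) or (not Q nand S)).

not U = not False = True
not V = not True = False
R nor not V = True nor False = False
not Q = not False = True
not Q nand S = True nand True = False
(R nor not V) or (not Q nand S) = False or False = False
not ((R nor not V) or (not Q nand S)) = not False = True
not U -> not ((R nor not V) or (not Q nand S)) = True -> True = True

True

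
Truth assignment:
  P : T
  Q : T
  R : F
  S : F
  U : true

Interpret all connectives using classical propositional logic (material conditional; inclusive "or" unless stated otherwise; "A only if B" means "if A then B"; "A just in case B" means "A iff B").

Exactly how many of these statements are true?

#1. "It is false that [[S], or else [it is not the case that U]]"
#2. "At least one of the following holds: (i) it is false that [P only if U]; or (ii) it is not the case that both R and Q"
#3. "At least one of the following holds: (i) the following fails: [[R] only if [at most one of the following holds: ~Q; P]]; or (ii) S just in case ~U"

#1: Formalization: not (S or not U)

not U = not True = False
S or not U = False or False = False
not (S or not U) = not False = True
Thus #1 is true.

#2: This is not (P -> U) or (R nand Q).

P -> U = True -> True = True
not (P -> U) = not True = False
R nand Q = False nand True = True
not (P -> U) or (R nand Q) = False or True = True
Thus #2 is true.

#3: In symbols: not (R -> (not Q nand P)) or (S iff not U)

not Q = not True = False
not Q nand P = False nand True = True
R -> (not Q nand P) = False -> True = True
not (R -> (not Q nand P)) = not True = False
not U = not True = False
S iff not U = False iff False = True
not (R -> (not Q nand P)) or (S iff not U) = False or True = True
Hence #3 is true.

Count: 3.

3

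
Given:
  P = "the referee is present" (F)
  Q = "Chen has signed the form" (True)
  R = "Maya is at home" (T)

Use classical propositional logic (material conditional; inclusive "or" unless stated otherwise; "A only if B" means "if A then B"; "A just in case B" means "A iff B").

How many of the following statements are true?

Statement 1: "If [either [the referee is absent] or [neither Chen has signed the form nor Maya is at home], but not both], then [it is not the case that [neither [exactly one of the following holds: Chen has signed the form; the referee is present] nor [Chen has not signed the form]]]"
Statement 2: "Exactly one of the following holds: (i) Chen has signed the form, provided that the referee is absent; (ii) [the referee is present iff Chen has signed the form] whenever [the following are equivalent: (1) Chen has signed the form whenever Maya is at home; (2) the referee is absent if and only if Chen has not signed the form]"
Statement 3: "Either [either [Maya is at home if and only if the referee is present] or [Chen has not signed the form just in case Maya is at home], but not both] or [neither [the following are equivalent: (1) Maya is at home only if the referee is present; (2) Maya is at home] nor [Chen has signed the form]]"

1

Statement 1: Parsed as (not P xor (Q nor R)) -> not ((Q xor P) nor not Q)

not P = not False = True
Q nor R = True nor True = False
not P xor (Q nor R) = True xor False = True
Q xor P = True xor False = True
not Q = not True = False
(Q xor P) nor not Q = True nor False = False
not ((Q xor P) nor not Q) = not False = True
(not P xor (Q nor R)) -> not ((Q xor P) nor not Q) = True -> True = True
Hence Statement 1 is true.

Statement 2: This is (not P -> Q) xor (((R -> Q) iff (not P iff not Q)) -> (P iff Q)).

not P = not False = True
not P -> Q = True -> True = True
R -> Q = True -> True = True
not P = not False = True
not Q = not True = False
not P iff not Q = True iff False = False
(R -> Q) iff (not P iff not Q) = True iff False = False
P iff Q = False iff True = False
((R -> Q) iff (not P iff not Q)) -> (P iff Q) = False -> False = True
(not P -> Q) xor (((R -> Q) iff (not P iff not Q)) -> (P iff Q)) = True xor True = False
Hence Statement 2 is false.

Statement 3: In symbols: ((R iff P) xor (not Q iff R)) or (((R -> P) iff R) nor Q)

R iff P = True iff False = False
not Q = not True = False
not Q iff R = False iff True = False
(R iff P) xor (not Q iff R) = False xor False = False
R -> P = True -> False = False
(R -> P) iff R = False iff True = False
((R -> P) iff R) nor Q = False nor True = False
((R iff P) xor (not Q iff R)) or (((R -> P) iff R) nor Q) = False or False = False
Hence Statement 3 is false.

1 of the 3 statements is true (Statement 1).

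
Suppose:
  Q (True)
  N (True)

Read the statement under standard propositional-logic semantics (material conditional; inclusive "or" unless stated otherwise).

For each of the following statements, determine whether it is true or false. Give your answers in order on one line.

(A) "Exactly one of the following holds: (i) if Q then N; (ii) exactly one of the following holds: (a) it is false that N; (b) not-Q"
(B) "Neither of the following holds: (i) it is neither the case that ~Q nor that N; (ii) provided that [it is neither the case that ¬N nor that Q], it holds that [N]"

(A): Formalization: (Q -> N) xor (not N xor not Q)

Q -> N = True -> True = True
not N = not True = False
not Q = not True = False
not N xor not Q = False xor False = False
(Q -> N) xor (not N xor not Q) = True xor False = True
Hence (A) is true.

(B): Formalization: (not Q nor N) nor ((not N nor Q) -> N)

not Q = not True = False
not Q nor N = False nor True = False
not N = not True = False
not N nor Q = False nor True = False
(not N nor Q) -> N = False -> True = True
(not Q nor N) nor ((not N nor Q) -> N) = False nor True = False
Hence (B) is false.

(A) True; (B) False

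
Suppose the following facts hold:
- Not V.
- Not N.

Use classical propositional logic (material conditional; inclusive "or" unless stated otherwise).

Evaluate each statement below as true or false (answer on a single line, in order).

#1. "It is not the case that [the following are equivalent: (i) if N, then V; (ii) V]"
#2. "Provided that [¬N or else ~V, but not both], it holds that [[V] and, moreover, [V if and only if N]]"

#1 true, #2 true

#1: This is ¬((N → V) ↔ V).

N → V = F → F = T
(N → V) ↔ V = T ↔ F = F
¬((N → V) ↔ V) = ¬F = T
So #1 is true.

#2: In symbols: (¬N ⊕ ¬V) → (V ∧ (V ↔ N))

¬N = ¬F = T
¬V = ¬F = T
¬N ⊕ ¬V = T ⊕ T = F
V ↔ N = F ↔ F = T
V ∧ (V ↔ N) = F ∧ T = F
(¬N ⊕ ¬V) → (V ∧ (V ↔ N)) = F → F = T
Thus #2 is true.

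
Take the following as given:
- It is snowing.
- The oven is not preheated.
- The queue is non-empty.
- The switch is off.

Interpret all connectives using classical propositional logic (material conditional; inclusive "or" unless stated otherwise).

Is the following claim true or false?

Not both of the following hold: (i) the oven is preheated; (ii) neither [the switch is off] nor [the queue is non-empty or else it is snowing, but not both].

True

Let Q = "the oven is preheated" (F), S = "the switch is on" (F), R = "the queue is empty" (F), P = "it is snowing" (T).
Parsed as Q ↑ (¬S ↓ (¬R ⊕ P))

¬S = ¬F = T
¬R = ¬F = T
¬R ⊕ P = T ⊕ T = F
¬S ↓ (¬R ⊕ P) = T ↓ F = F
Q ↑ (¬S ↓ (¬R ⊕ P)) = F ↑ F = T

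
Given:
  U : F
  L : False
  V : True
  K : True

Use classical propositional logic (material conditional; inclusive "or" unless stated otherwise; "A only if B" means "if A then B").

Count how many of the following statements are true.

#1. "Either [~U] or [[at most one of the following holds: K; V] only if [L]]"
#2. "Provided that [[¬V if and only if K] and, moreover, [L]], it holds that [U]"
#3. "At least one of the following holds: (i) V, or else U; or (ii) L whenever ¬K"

#1: This is ¬U ∨ ((K ↑ V) → L).

¬U = ¬F = T
K ↑ V = T ↑ T = F
(K ↑ V) → L = F → F = T
¬U ∨ ((K ↑ V) → L) = T ∨ T = T
Thus #1 is true.

#2: In symbols: ((¬V ↔ K) ∧ L) → U

¬V = ¬T = F
¬V ↔ K = F ↔ T = F
(¬V ↔ K) ∧ L = F ∧ F = F
((¬V ↔ K) ∧ L) → U = F → F = T
So #2 is true.

#3: Parsed as (V ∨ U) ∨ (¬K → L)

V ∨ U = T ∨ F = T
¬K = ¬T = F
¬K → L = F → F = T
(V ∨ U) ∨ (¬K → L) = T ∨ T = T
Thus #3 is true.

Count: 3.

3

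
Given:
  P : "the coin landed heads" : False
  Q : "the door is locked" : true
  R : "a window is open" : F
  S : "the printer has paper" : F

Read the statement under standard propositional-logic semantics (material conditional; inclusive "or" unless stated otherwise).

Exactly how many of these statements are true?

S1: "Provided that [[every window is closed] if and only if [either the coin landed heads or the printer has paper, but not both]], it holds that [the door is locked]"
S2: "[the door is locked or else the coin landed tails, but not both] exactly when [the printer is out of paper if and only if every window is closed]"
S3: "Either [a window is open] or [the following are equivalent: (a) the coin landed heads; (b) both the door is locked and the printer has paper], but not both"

2

S1: Formalization: (not R iff (P xor S)) -> Q

not R = not False = True
P xor S = False xor False = False
not R iff (P xor S) = True iff False = False
(not R iff (P xor S)) -> Q = False -> True = True
Hence S1 is true.

S2: This is (Q xor not P) iff (not S iff not R).

not P = not False = True
Q xor not P = True xor True = False
not S = not False = True
not R = not False = True
not S iff not R = True iff True = True
(Q xor not P) iff (not S iff not R) = False iff True = False
So S2 is false.

S3: This is R xor (P iff (Q and S)).

Q and S = True and False = False
P iff (Q and S) = False iff False = True
R xor (P iff (Q and S)) = False xor True = True
Thus S3 is true.

2 of the 3 statements are true (S1, S3).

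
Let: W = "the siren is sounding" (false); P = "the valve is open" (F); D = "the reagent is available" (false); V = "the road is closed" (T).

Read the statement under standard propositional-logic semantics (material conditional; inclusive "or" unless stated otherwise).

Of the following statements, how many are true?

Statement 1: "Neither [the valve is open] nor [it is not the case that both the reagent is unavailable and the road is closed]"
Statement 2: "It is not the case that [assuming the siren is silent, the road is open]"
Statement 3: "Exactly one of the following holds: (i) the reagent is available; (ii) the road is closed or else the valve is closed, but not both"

2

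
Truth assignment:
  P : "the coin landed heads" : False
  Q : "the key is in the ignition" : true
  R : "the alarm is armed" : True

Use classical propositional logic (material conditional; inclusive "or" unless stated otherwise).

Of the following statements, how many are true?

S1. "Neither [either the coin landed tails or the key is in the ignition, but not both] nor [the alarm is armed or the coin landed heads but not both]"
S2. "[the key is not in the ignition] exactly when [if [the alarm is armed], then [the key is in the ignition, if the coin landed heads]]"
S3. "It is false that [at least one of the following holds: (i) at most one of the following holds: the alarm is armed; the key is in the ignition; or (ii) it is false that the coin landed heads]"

0

S1: In symbols: (~P xor Q) nor (R xor P)

~P = ~F = T
~P xor Q = T xor T = F
R xor P = T xor F = T
(~P xor Q) nor (R xor P) = F nor T = F
So S1 is false.

S2: In symbols: ~Q <-> (R -> (P -> Q))

~Q = ~T = F
P -> Q = F -> T = T
R -> (P -> Q) = T -> T = T
~Q <-> (R -> (P -> Q)) = F <-> T = F
Thus S2 is false.

S3: This is ~((R nand Q) | ~P).

R nand Q = T nand T = F
~P = ~F = T
(R nand Q) | ~P = F | T = T
~((R nand Q) | ~P) = ~T = F
Thus S3 is false.

0 of the 3 statements are true (none).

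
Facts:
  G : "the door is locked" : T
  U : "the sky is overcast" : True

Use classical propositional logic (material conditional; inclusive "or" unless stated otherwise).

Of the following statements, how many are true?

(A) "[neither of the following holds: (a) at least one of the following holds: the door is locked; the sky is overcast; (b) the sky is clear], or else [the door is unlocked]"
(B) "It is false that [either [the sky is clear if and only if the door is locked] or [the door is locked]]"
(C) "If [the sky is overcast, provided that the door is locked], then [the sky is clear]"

(A): Formalization: ((G ∨ U) ↓ ¬U) ∨ ¬G

G ∨ U = T ∨ T = T
¬U = ¬T = F
(G ∨ U) ↓ ¬U = T ↓ F = F
¬G = ¬T = F
((G ∨ U) ↓ ¬U) ∨ ¬G = F ∨ F = F
Hence (A) is false.

(B): In symbols: ¬((¬U ↔ G) ∨ G)

¬U = ¬T = F
¬U ↔ G = F ↔ T = F
(¬U ↔ G) ∨ G = F ∨ T = T
¬((¬U ↔ G) ∨ G) = ¬T = F
Hence (B) is false.

(C): Parsed as (G → U) → ¬U

G → U = T → T = T
¬U = ¬T = F
(G → U) → ¬U = T → F = F
Hence (C) is false.

0 of the 3 statements are true (none).

0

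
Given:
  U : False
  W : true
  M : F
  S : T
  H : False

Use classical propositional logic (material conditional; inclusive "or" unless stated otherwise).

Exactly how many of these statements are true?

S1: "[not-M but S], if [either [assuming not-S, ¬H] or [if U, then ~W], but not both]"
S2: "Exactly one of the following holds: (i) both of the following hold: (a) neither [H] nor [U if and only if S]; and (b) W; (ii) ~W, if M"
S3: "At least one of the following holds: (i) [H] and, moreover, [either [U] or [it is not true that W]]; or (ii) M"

1

S1: In symbols: ((not S -> not H) xor (U -> not W)) -> (not M and S)

not S = not True = False
not H = not False = True
not S -> not H = False -> True = True
not W = not True = False
U -> not W = False -> False = True
(not S -> not H) xor (U -> not W) = True xor True = False
not M = not False = True
not M and S = True and True = True
((not S -> not H) xor (U -> not W)) -> (not M and S) = False -> True = True
Thus S1 is true.

S2: Parsed as ((H nor (U iff S)) and W) xor (M -> not W)

U iff S = False iff True = False
H nor (U iff S) = False nor False = True
(H nor (U iff S)) and W = True and True = True
not W = not True = False
M -> not W = False -> False = True
((H nor (U iff S)) and W) xor (M -> not W) = True xor True = False
Hence S2 is false.

S3: Parsed as (H and (U or not W)) or M

not W = not True = False
U or not W = False or False = False
H and (U or not W) = False and False = False
(H and (U or not W)) or M = False or False = False
Hence S3 is false.

True statements: 1.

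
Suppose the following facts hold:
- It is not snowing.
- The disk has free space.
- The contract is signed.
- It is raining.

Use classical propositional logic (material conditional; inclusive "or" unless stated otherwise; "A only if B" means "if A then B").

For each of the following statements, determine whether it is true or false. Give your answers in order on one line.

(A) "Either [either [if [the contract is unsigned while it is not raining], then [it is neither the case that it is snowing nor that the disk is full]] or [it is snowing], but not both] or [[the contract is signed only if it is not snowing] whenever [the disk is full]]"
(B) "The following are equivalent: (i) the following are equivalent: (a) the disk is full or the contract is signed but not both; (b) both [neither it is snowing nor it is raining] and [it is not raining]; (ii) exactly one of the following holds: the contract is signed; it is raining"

(A) T, (B) T

Let M = "the contract is signed" (True), S = "it is raining" (True), W = "it is snowing" (False), K = "the disk is full" (False).

(A): In symbols: (((not M and not S) -> (W nor K)) xor W) or (K -> (M -> not W))

not M = not True = False
not S = not True = False
not M and not S = False and False = False
W nor K = False nor False = True
(not M and not S) -> (W nor K) = False -> True = True
((not M and not S) -> (W nor K)) xor W = True xor False = True
not W = not False = True
M -> not W = True -> True = True
K -> (M -> not W) = False -> True = True
(((not M and not S) -> (W nor K)) xor W) or (K -> (M -> not W)) = True or True = True
Thus (A) is true.

(B): This is ((K xor M) iff ((W nor S) and not S)) iff (M xor S).

K xor M = False xor True = True
W nor S = False nor True = False
not S = not True = False
(W nor S) and not S = False and False = False
(K xor M) iff ((W nor S) and not S) = True iff False = False
M xor S = True xor True = False
((K xor M) iff ((W nor S) and not S)) iff (M xor S) = False iff False = True
Hence (B) is true.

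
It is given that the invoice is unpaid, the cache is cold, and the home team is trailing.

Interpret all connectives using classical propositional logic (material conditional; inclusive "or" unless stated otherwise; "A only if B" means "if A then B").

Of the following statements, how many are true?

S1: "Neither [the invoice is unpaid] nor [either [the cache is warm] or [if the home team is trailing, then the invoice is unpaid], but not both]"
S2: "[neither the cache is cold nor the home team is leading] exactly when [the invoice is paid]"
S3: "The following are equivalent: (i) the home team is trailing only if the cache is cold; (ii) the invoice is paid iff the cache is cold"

1

Let P = "the invoice is paid" (False), Q = "the cache is warm" (False), R = "the home team is leading" (False).

S1: Parsed as not P nor (Q xor (not R -> not P))

not P = not False = True
not R = not False = True
not P = not False = True
not R -> not P = True -> True = True
Q xor (not R -> not P) = False xor True = True
not P nor (Q xor (not R -> not P)) = True nor True = False
So S1 is false.

S2: This is (not Q nor R) iff P.

not Q = not False = True
not Q nor R = True nor False = False
(not Q nor R) iff P = False iff False = True
So S2 is true.

S3: Parsed as (not R -> not Q) iff (P iff not Q)

not R = not False = True
not Q = not False = True
not R -> not Q = True -> True = True
not Q = not False = True
P iff not Q = False iff True = False
(not R -> not Q) iff (P iff not Q) = True iff False = False
Thus S3 is false.

1 of the 3 statements is true (S2).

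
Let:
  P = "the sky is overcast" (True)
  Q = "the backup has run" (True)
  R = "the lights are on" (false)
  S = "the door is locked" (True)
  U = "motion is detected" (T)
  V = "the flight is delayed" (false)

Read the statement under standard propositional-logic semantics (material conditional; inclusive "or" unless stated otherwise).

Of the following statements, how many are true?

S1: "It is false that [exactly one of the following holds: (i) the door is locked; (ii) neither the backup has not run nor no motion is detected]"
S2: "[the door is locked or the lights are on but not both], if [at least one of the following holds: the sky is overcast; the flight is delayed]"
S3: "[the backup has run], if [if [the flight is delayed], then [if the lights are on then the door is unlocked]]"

S1: In symbols: not (S xor (not Q nor not U))

not Q = not True = False
not U = not True = False
not Q nor not U = False nor False = True
S xor (not Q nor not U) = True xor True = False
not (S xor (not Q nor not U)) = not False = True
Hence S1 is true.

S2: This is (P or V) -> (S xor R).

P or V = True or False = True
S xor R = True xor False = True
(P or V) -> (S xor R) = True -> True = True
Thus S2 is true.

S3: This is (V -> (R -> not S)) -> Q.

not S = not True = False
R -> not S = False -> False = True
V -> (R -> not S) = False -> True = True
(V -> (R -> not S)) -> Q = True -> True = True
Thus S3 is true.

3 of the 3 statements are true (S1, S2, S3).

3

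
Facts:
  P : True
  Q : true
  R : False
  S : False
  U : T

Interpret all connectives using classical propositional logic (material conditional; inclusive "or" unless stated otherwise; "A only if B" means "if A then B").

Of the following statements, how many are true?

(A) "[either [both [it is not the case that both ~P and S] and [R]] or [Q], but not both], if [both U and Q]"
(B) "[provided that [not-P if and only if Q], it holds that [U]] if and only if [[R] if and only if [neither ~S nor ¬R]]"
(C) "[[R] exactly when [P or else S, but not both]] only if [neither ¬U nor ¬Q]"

(A): In symbols: (U and Q) -> (((not P nand S) and R) xor Q)

U and Q = True and True = True
not P = not True = False
not P nand S = False nand False = True
(not P nand S) and R = True and False = False
((not P nand S) and R) xor Q = False xor True = True
(U and Q) -> (((not P nand S) and R) xor Q) = True -> True = True
Hence (A) is true.

(B): In symbols: ((not P iff Q) -> U) iff (R iff (not S nor not R))

not P = not True = False
not P iff Q = False iff True = False
(not P iff Q) -> U = False -> True = True
not S = not False = True
not R = not False = True
not S nor not R = True nor True = False
R iff (not S nor not R) = False iff False = True
((not P iff Q) -> U) iff (R iff (not S nor not R)) = True iff True = True
Hence (B) is true.

(C): In symbols: (R iff (P xor S)) -> (not U nor not Q)

P xor S = True xor False = True
R iff (P xor S) = False iff True = False
not U = not True = False
not Q = not True = False
not U nor not Q = False nor False = True
(R iff (P xor S)) -> (not U nor not Q) = False -> True = True
So (C) is true.

Count: 3.

3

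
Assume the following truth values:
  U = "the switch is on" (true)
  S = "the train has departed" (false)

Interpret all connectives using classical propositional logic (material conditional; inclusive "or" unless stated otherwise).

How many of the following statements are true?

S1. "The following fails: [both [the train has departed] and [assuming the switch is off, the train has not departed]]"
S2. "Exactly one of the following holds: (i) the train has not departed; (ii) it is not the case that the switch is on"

2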